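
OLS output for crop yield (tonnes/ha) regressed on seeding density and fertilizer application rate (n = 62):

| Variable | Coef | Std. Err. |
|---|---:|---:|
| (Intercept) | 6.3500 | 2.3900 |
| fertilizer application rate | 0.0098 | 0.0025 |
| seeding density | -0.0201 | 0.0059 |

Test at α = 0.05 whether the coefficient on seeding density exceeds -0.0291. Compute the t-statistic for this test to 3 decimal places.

t = 1.525

Read off: b = -0.0201, SE = 0.0059 for seeding density.
H₀: β₁ = -0.0291 vs H₁: β₁ > -0.0291.
t = (-0.0201 − (-0.0291)) / 0.0059 = 1.525.
df = n − k − 1 = 62 − 2 − 1 = 59.
One-sided p ≈ 0.0662, which is ≥ 0.05, so fail to reject H₀.
The data do not give significant evidence that the true slope on seeding density exceeds -0.0291 tonnes/ha per unit, holding the other predictors fixed.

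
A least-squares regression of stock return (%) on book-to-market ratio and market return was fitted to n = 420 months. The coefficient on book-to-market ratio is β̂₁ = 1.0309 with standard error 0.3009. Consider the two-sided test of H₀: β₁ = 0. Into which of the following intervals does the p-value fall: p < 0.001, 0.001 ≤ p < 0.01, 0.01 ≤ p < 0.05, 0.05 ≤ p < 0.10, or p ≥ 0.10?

t = 1.0309 / 0.3009 = 3.426.
df = n − k − 1 = 420 − 2 − 1 = 417.
Two-sided p = 2·P(T_{417} > |t|) ≈ 0.0007.
So p < 0.001.

p < 0.001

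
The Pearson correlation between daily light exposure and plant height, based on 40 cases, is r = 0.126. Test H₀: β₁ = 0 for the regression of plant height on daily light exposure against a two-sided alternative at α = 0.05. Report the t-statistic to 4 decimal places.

t = 0.7830

t = r·√(n − 2)/√(1 − r²) = 0.126·√38/√0.984124 = 0.7830.
df = n − 2 = 38.
Two-sided p ≈ 0.4385, which is ≥ 0.05, so fail to reject H₀.
The data do not give significant evidence of a linear association between daily light exposure and plant height.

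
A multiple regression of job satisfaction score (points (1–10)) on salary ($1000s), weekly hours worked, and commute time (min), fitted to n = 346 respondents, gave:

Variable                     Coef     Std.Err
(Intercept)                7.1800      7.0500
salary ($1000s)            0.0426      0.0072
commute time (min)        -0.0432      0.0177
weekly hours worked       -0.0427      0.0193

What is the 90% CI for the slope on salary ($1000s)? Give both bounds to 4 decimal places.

Read off: b = 0.0426, SE = 0.0072 for salary ($1000s).
df = n − k − 1 = 346 − 3 − 1 = 342.
t* = t_{0.05, 342} = 1.649321.
Margin = t* × SE = 1.649321 × 0.0072 = 0.011875.
CI: 0.0426 ± 0.011875 → (0.0307, 0.0545).

(0.0307, 0.0545)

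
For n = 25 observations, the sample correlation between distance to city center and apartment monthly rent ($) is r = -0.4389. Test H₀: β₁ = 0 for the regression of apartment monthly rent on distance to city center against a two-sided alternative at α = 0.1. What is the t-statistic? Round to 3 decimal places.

t = r·√(n − 2)/√(1 − r²) = -0.4389·√23/√0.807367 = -2.343.
df = n − 2 = 23.
Two-sided p ≈ 0.0282, which is < 0.1, so reject H₀.
There is evidence of a linear association between distance to city center and apartment monthly rent.

t = -2.343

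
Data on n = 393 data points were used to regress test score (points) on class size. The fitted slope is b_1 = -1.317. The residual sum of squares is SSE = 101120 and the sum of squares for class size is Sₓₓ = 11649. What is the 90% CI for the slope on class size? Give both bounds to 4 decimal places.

MSE = SSE/(n − 2) = 101120/391 = 258.619.
SE(b_1) = √(MSE/Sₓₓ) = √(258.619/11649) = 0.149.
df = n − 2 = 391.
t* = t_{0.05, 391} = 1.64876.
Margin = t* × SE = 1.64876 × 0.149 = 0.245665.
CI: -1.317 ± 0.245665 → (-1.5627, -1.0713).
With 90% confidence, each one-unit increase in class size is associated with a change of between -1.5627 and -1.0713 points in test score.

(-1.5627, -1.0713)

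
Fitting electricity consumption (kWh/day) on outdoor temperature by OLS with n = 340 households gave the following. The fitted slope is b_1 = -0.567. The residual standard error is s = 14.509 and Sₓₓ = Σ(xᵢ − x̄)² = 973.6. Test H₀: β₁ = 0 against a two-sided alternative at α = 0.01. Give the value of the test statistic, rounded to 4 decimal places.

SE(b_1) = s/√Sₓₓ = 14.509/√973.6 = 0.464994.
t = -0.567 / 0.464994 = -1.2194.
df = n − 2 = 338.
Two-sided p ≈ 0.2236, which is ≥ 0.01, so fail to reject H₀.
The data do not give significant evidence of an association between outdoor temperature and electricity consumption.

t = -1.2194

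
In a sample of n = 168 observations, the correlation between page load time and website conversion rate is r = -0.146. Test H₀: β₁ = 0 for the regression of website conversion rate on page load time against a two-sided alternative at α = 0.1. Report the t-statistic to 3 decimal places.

t = -1.901

t = r·√(n − 2)/√(1 − r²) = -0.146·√166/√0.978684 = -1.901.
df = n − 2 = 166.
Two-sided p ≈ 0.0590, which is < 0.1, so reject H₀.
There is evidence of a linear association between page load time and website conversion rate.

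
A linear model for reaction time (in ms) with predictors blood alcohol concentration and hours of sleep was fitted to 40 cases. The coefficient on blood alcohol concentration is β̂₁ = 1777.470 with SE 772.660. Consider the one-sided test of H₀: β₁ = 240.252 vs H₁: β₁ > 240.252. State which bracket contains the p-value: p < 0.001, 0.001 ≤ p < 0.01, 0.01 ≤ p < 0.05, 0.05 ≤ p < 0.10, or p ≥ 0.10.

0.01 ≤ p < 0.05

t = (1777.470 − 240.252) / 772.660 = 1.990.
df = n − k − 1 = 40 − 2 − 1 = 37.
One-sided p = P(T_{37} > t) ≈ 0.0270.
So 0.01 ≤ p < 0.05.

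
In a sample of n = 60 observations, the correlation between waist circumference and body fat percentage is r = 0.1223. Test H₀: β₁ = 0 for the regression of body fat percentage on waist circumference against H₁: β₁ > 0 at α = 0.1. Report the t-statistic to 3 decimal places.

t = 0.938

t = r·√(n − 2)/√(1 − r²) = 0.1223·√58/√0.985043 = 0.938.
df = n − 2 = 58.
One-sided p ≈ 0.1760, which is ≥ 0.1, so fail to reject H₀.
The data do not give significant evidence of a linear association between waist circumference and body fat percentage.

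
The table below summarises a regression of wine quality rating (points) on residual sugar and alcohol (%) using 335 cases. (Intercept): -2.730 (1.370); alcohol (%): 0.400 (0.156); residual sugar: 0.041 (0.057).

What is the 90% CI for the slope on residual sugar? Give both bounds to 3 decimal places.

(-0.053, 0.135)

Read off: b = 0.041, SE = 0.057 for residual sugar.
df = n − k − 1 = 335 − 2 − 1 = 332.
t* = t_{0.05, 332} = 1.649456.
Margin = t* × SE = 1.649456 × 0.057 = 0.09402.
CI: 0.041 ± 0.09402 → (-0.053, 0.135).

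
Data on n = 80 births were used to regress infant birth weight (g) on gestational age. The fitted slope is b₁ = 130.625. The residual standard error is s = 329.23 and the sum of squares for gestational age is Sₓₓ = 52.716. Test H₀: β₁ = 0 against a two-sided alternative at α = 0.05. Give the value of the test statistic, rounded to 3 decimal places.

t = 2.881

SE(b₁) = s/√Sₓₓ = 329.23/√52.716 = 45.3449.
t = 130.625 / 45.3449 = 2.881.
df = n − 2 = 78.
Two-sided p ≈ 0.0051, which is < 0.05, so reject H₀.
There is evidence that gestational age is associated with infant birth weight.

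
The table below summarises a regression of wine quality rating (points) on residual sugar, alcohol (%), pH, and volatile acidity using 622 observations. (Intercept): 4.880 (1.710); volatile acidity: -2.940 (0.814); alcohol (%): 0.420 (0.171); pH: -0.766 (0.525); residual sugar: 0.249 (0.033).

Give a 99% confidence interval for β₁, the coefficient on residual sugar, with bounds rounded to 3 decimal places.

(0.164, 0.334)

Read off: b = 0.249, SE = 0.033 for residual sugar.
df = n − k − 1 = 622 − 4 − 1 = 617.
t* = t_{0.005, 617} = 2.583821.
Margin = t* × SE = 2.583821 × 0.033 = 0.08527.
CI: 0.249 ± 0.08527 → (0.164, 0.334).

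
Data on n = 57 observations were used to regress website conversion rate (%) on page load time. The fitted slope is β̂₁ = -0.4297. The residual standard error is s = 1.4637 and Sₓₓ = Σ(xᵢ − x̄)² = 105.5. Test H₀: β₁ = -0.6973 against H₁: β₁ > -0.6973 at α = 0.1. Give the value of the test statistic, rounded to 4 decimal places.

SE(β̂₁) = s/√Sₓₓ = 1.4637/√105.5 = 0.142504.
t = (-0.4297 − (-0.6973)) / 0.142504 = 1.8778.
df = n − 2 = 55.
One-sided p ≈ 0.0329, which is < 0.1, so reject H₀.
There is evidence that the true slope on page load time exceeds -0.6973 % per unit.

t = 1.8778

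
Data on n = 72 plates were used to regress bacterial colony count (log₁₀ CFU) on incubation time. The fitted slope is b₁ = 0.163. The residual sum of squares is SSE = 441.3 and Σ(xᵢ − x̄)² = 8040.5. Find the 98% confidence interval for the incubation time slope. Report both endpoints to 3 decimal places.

MSE = SSE/(n − 2) = 441.3/70 = 6.30429.
SE(b₁) = √(MSE/Sₓₓ) = √(6.30429/8040.5) = 0.0280012.
df = n − 2 = 70.
t* = t_{0.01, 70} = 2.380807.
Margin = t* × SE = 2.380807 × 0.0280012 = 0.06667.
CI: 0.163 ± 0.06667 → (0.096, 0.230).
With 98% confidence, each one-unit increase in incubation time is associated with a change of between 0.096 and 0.230 log₁₀ CFU in bacterial colony count.

(0.096, 0.230)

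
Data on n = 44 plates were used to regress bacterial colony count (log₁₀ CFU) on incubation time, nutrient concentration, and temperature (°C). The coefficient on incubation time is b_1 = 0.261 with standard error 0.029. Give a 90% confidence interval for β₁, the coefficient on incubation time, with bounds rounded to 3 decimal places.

(0.212, 0.310)

df = n − k − 1 = 44 − 3 − 1 = 40.
t* = t_{0.05, 40} = 1.683851.
Margin = t* × SE = 1.683851 × 0.029 = 0.04883.
CI: 0.261 ± 0.04883 → (0.212, 0.310).
With 90% confidence, each one-unit increase in incubation time is associated with a change of between 0.212 and 0.310 log₁₀ CFU in bacterial colony count, holding the other predictors fixed.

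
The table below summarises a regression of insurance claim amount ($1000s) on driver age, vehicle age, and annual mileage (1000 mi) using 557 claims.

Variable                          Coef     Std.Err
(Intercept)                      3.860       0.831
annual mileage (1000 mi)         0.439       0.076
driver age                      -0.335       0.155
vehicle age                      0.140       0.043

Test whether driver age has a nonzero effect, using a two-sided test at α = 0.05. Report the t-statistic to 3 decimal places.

Read off: b = -0.335, SE = 0.155 for driver age.
H₀: β₁ = 0 vs H₁: β₁ ≠ 0.
t = -0.335 / 0.155 = -2.161.
df = n − k − 1 = 557 − 3 − 1 = 553.
Two-sided p ≈ 0.0311, which is < 0.05, so reject H₀.
There is evidence that driver age is associated with insurance claim amount, holding the other predictors fixed.

t = -2.161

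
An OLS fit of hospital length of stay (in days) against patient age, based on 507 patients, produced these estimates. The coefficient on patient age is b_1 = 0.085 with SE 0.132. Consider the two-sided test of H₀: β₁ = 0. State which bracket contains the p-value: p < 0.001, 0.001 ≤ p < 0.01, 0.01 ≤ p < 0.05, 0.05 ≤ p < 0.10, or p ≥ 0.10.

t = 0.085 / 0.132 = 0.644.
df = n − 2 = 507 − 2 = 505.
Two-sided p = 2·P(T_{505} > |t|) ≈ 0.5199.
So p ≥ 0.10.

p ≥ 0.10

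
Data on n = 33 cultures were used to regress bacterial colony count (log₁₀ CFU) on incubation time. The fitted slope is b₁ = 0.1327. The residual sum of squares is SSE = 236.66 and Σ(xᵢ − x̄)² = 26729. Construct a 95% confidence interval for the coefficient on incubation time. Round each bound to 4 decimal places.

(0.0982, 0.1672)

MSE = SSE/(n − 2) = 236.66/31 = 7.63419.
SE(b₁) = √(MSE/Sₓₓ) = √(7.63419/26729) = 0.0169001.
df = n − 2 = 31.
t* = t_{0.025, 31} = 2.039513.
Margin = t* × SE = 2.039513 × 0.0169001 = 0.034468.
CI: 0.1327 ± 0.034468 → (0.0982, 0.1672).
With 95% confidence, each one-unit increase in incubation time is associated with a change of between 0.0982 and 0.1672 log₁₀ CFU in bacterial colony count.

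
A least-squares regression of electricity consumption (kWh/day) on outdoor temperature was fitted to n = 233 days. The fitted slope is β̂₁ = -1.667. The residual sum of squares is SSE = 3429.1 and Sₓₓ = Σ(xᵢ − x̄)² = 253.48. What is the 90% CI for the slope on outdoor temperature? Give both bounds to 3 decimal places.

MSE = SSE/(n − 2) = 3429.1/231 = 14.8446.
SE(β̂₁) = √(MSE/Sₓₓ) = √(14.8446/253.48) = 0.241998.
df = n − 2 = 231.
t* = t_{0.05, 231} = 1.651477.
Margin = t* × SE = 1.651477 × 0.241998 = 0.39965.
CI: -1.667 ± 0.39965 → (-2.067, -1.267).
With 90% confidence, each one-unit increase in outdoor temperature is associated with a change of between -2.067 and -1.267 kWh/day in electricity consumption.

(-2.067, -1.267)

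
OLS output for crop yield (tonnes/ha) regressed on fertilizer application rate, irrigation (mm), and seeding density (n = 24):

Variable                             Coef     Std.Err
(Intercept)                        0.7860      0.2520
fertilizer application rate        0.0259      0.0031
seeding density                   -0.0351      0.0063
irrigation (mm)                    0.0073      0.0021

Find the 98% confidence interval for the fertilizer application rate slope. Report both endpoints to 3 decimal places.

(0.018, 0.034)

Read off: b = 0.0259, SE = 0.0031 for fertilizer application rate.
df = n − k − 1 = 24 − 3 − 1 = 20.
t* = t_{0.01, 20} = 2.527977.
Margin = t* × SE = 2.527977 × 0.0031 = 0.00784.
CI: 0.0259 ± 0.00784 → (0.018, 0.034).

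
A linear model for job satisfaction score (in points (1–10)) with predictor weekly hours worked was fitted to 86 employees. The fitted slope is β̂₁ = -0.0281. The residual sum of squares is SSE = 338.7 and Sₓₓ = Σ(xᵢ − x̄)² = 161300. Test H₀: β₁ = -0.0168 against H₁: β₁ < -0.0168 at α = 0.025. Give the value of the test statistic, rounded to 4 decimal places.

t = -2.2601

MSE = SSE/(n − 2) = 338.7/84 = 4.03214.
SE(β̂₁) = √(MSE/Sₓₓ) = √(4.03214/161300) = 0.00499978.
t = (-0.0281 − (-0.0168)) / 0.00499978 = -2.2601.
df = n − 2 = 84.
One-sided p ≈ 0.0132, which is < 0.025, so reject H₀.
There is evidence that the true slope on weekly hours worked is below -0.0168 points (1–10) per unit.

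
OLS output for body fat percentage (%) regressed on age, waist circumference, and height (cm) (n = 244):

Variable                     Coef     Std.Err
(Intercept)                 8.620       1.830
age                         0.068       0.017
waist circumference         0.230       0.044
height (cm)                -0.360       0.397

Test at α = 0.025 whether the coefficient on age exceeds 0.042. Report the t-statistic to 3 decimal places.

Read off: b = 0.068, SE = 0.017 for age.
H₀: β₁ = 0.042 vs H₁: β₁ > 0.042.
t = (0.068 − 0.042) / 0.017 = 1.529.
df = n − k − 1 = 244 − 3 − 1 = 240.
One-sided p ≈ 0.0637, which is ≥ 0.025, so fail to reject H₀.
The data do not give significant evidence that the true slope on age exceeds 0.042 % per unit, holding the other predictors fixed.

t = 1.529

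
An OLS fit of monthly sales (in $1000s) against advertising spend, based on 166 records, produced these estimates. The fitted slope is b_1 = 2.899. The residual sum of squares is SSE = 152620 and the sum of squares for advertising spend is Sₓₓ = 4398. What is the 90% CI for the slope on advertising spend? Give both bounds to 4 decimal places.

MSE = SSE/(n − 2) = 152620/164 = 930.61.
SE(b_1) = √(MSE/Sₓₓ) = √(930.61/4398) = 0.459998.
df = n − 2 = 164.
t* = t_{0.05, 164} = 1.654198.
Margin = t* × SE = 1.654198 × 0.459998 = 0.760928.
CI: 2.899 ± 0.760928 → (2.1381, 3.6599).
With 90% confidence, each one-unit increase in advertising spend is associated with a change of between 2.1381 and 3.6599 $1000s in monthly sales.

(2.1381, 3.6599)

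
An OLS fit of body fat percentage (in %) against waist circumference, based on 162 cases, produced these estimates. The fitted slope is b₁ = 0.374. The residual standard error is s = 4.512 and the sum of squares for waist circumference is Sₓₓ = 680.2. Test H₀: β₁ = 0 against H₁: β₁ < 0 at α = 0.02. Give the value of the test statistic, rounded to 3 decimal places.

SE(b₁) = s/√Sₓₓ = 4.512/√680.2 = 0.173002.
t = 0.374 / 0.173002 = 2.162.
df = n − 2 = 160.
One-sided p ≈ 0.9839, which is ≥ 0.02, so fail to reject H₀.
The data do not give significant evidence that the true slope on waist circumference is negative.

t = 2.162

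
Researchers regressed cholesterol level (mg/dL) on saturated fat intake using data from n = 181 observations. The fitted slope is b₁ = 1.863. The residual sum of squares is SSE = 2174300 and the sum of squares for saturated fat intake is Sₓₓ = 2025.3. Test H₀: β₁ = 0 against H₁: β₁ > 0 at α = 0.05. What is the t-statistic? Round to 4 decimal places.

t = 0.7607

MSE = SSE/(n − 2) = 2174300/179 = 12146.9.
SE(b₁) = √(MSE/Sₓₓ) = √(12146.9/2025.3) = 2.449.
t = 1.863 / 2.449 = 0.7607.
df = n − 2 = 179.
One-sided p ≈ 0.2239, which is ≥ 0.05, so fail to reject H₀.
The data do not give significant evidence that the true slope on saturated fat intake is positive.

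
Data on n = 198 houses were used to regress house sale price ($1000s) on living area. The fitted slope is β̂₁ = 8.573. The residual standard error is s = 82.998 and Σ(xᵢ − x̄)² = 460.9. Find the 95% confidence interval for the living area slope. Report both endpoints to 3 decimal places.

SE(β̂₁) = s/√Sₓₓ = 82.998/√460.9 = 3.86602.
df = n − 2 = 196.
t* = t_{0.025, 196} = 1.972141.
Margin = t* × SE = 1.972141 × 3.86602 = 7.62434.
CI: 8.573 ± 7.62434 → (0.949, 16.197).
With 95% confidence, each one-unit increase in living area is associated with a change of between 0.949 and 16.197 $1000s in house sale price.

(0.949, 16.197)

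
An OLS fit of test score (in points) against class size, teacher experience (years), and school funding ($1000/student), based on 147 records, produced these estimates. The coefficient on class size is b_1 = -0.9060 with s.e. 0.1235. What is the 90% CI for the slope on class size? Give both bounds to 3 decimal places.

(-1.110, -0.702)

df = n − k − 1 = 147 − 3 − 1 = 143.
t* = t_{0.05, 143} = 1.655579.
Margin = t* × SE = 1.655579 × 0.1235 = 0.20446.
CI: -0.9060 ± 0.20446 → (-1.110, -0.702).
With 90% confidence, each one-unit increase in class size is associated with a change of between -1.110 and -0.702 points in test score, holding the other predictors fixed.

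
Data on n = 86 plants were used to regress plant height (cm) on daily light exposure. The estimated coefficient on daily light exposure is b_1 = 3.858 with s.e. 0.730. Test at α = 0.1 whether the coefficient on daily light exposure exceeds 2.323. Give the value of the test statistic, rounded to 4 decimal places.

H₀: β₁ = 2.323 vs H₁: β₁ > 2.323.
t = (b_1 − β₁⁰)/SE = (3.858 − 2.323) / 0.730 = 2.1027.
df = n − 2 = 86 − 2 = 84.
One-sided p ≈ 0.0192, which is < 0.1, so reject H₀.
There is evidence that the true slope on daily light exposure exceeds 2.323 cm per unit.

t = 2.1027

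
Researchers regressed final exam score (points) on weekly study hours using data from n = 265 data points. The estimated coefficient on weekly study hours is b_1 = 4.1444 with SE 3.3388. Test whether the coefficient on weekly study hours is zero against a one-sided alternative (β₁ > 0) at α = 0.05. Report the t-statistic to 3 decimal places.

H₀: β₁ = 0 vs H₁: β₁ > 0.
t = (b_1 − β₁⁰)/SE = 4.1444 / 3.3388 = 1.241.
df = n − 2 = 265 − 2 = 263.
One-sided p ≈ 0.1078, which is ≥ 0.05, so fail to reject H₀.
The data do not give significant evidence that the true slope on weekly study hours is positive.

t = 1.241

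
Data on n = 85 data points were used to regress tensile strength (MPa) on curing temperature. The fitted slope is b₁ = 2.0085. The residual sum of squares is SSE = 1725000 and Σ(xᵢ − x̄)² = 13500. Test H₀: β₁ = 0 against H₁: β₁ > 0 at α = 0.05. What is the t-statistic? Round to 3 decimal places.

t = 1.619

MSE = SSE/(n − 2) = 1725000/83 = 20783.1.
SE(b₁) = √(MSE/Sₓₓ) = √(20783.1/13500) = 1.24076.
t = 2.0085 / 1.24076 = 1.619.
df = n − 2 = 83.
One-sided p ≈ 0.0546, which is ≥ 0.05, so fail to reject H₀.
The data do not give significant evidence that the true slope on curing temperature is positive.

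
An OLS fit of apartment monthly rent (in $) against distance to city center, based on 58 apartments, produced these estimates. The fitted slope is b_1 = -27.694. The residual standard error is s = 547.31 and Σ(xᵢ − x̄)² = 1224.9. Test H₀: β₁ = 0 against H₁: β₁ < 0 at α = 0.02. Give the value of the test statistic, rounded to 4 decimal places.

SE(b_1) = s/√Sₓₓ = 547.31/√1224.9 = 15.6381.
t = -27.694 / 15.6381 = -1.7709.
df = n − 2 = 56.
One-sided p ≈ 0.0410, which is ≥ 0.02, so fail to reject H₀.
The data do not give significant evidence that the true slope on distance to city center is negative.

t = -1.7709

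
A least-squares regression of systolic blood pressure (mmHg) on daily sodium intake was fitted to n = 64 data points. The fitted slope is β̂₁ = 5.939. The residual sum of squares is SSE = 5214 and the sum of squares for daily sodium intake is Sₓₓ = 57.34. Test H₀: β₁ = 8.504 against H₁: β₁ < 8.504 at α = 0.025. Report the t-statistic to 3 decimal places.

t = -2.118

MSE = SSE/(n − 2) = 5214/62 = 84.0968.
SE(β̂₁) = √(MSE/Sₓₓ) = √(84.0968/57.34) = 1.21105.
t = (5.939 − 8.504) / 1.21105 = -2.118.
df = n − 2 = 62.
One-sided p ≈ 0.0191, which is < 0.025, so reject H₀.
There is evidence that the true slope on daily sodium intake is below 8.504 mmHg per unit.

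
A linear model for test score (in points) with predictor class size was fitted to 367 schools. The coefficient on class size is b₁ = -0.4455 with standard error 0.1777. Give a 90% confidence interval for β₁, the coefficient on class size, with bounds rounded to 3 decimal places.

(-0.739, -0.152)

df = n − 2 = 367 − 2 = 365.
t* = t_{0.05, 365} = 1.649039.
Margin = t* × SE = 1.649039 × 0.1777 = 0.29303.
CI: -0.4455 ± 0.29303 → (-0.739, -0.152).
With 90% confidence, each one-unit increase in class size is associated with a change of between -0.739 and -0.152 points in test score.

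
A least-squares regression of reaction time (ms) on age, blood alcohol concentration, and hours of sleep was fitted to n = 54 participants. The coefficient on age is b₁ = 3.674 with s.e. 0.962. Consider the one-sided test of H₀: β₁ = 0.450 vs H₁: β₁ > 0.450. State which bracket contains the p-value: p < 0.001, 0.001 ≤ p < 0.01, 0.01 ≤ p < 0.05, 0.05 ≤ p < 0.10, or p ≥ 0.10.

t = (3.674 − 0.450) / 0.962 = 3.351.
df = n − k − 1 = 54 − 3 − 1 = 50.
One-sided p = P(T_{50} > t) ≈ 0.0008.
So p < 0.001.

p < 0.001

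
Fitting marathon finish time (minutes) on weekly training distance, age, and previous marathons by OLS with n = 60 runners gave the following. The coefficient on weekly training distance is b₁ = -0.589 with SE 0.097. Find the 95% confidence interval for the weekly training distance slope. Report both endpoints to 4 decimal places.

df = n − k − 1 = 60 − 3 − 1 = 56.
t* = t_{0.025, 56} = 2.003241.
Margin = t* × SE = 2.003241 × 0.097 = 0.194314.
CI: -0.589 ± 0.194314 → (-0.7833, -0.3947).
With 95% confidence, each one-unit increase in weekly training distance is associated with a change of between -0.7833 and -0.3947 minutes in marathon finish time, holding the other predictors fixed.

(-0.7833, -0.3947)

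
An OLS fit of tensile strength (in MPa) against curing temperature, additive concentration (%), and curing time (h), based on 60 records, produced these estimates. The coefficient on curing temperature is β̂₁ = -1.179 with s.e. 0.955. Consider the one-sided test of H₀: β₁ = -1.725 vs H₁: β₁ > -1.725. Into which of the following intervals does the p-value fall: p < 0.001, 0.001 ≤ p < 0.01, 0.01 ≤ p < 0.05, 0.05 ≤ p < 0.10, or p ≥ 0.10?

t = (-1.179 − (-1.725)) / 0.955 = 0.572.
df = n − k − 1 = 60 − 3 − 1 = 56.
One-sided p = P(T_{56} > t) ≈ 0.2849.
So p ≥ 0.10.

p ≥ 0.10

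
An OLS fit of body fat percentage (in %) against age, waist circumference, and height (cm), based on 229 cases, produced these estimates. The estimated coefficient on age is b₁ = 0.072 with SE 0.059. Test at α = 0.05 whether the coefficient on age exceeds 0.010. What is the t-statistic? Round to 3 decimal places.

t = 1.051

H₀: β₁ = 0.010 vs H₁: β₁ > 0.010.
t = (b₁ − β₁⁰)/SE = (0.072 − 0.010) / 0.059 = 1.051.
df = n − k − 1 = 229 − 3 − 1 = 225.
One-sided p ≈ 0.1472, which is ≥ 0.05, so fail to reject H₀.
The data do not give significant evidence that the true slope on age exceeds 0.010 % per unit, holding the other predictors fixed.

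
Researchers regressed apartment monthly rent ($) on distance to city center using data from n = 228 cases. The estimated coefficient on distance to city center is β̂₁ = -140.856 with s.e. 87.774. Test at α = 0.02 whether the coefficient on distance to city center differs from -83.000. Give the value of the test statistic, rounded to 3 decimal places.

H₀: β₁ = -83.000 vs H₁: β₁ ≠ -83.000.
t = (β̂₁ − β₁⁰)/SE = (-140.856 − (-83.000)) / 87.774 = -0.659.
df = n − 2 = 228 − 2 = 226.
Two-sided p ≈ 0.5105, which is ≥ 0.02, so fail to reject H₀.
The data are consistent with a true slope of -83.000 $ per unit of distance to city center.

t = -0.659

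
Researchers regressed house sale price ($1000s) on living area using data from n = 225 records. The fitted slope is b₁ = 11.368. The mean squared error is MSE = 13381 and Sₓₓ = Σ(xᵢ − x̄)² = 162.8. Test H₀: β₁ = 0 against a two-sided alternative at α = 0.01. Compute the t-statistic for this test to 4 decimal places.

t = 1.2539

SE(b₁) = √(MSE/Sₓₓ) = √(13381/162.8) = 9.06603.
t = 11.368 / 9.06603 = 1.2539.
df = n − 2 = 223.
Two-sided p ≈ 0.2112, which is ≥ 0.01, so fail to reject H₀.
The data do not give significant evidence of an association between living area and house sale price.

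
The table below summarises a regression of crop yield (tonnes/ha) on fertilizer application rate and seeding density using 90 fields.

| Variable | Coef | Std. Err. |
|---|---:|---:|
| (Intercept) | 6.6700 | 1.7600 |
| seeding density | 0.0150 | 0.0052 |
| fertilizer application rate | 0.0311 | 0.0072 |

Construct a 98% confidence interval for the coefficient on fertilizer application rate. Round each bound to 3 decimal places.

(0.014, 0.048)

Read off: b = 0.0311, SE = 0.0072 for fertilizer application rate.
df = n − k − 1 = 90 − 2 − 1 = 87.
t* = t_{0.01, 87} = 2.369977.
Margin = t* × SE = 2.369977 × 0.0072 = 0.01706.
CI: 0.0311 ± 0.01706 → (0.014, 0.048).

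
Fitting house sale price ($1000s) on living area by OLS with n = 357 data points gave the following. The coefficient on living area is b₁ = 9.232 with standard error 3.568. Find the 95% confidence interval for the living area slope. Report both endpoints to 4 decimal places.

(2.2149, 16.2491)

df = n − 2 = 357 − 2 = 355.
t* = t_{0.025, 355} = 1.966669.
Margin = t* × SE = 1.966669 × 3.568 = 7.017075.
CI: 9.232 ± 7.017075 → (2.2149, 16.2491).
With 95% confidence, each one-unit increase in living area is associated with a change of between 2.2149 and 16.2491 $1000s in house sale price.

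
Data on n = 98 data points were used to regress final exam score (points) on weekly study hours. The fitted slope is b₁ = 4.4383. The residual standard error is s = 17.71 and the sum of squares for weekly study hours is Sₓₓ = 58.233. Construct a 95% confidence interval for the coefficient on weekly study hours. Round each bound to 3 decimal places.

SE(b₁) = s/√Sₓₓ = 17.71/√58.233 = 2.32078.
df = n − 2 = 96.
t* = t_{0.025, 96} = 1.984984.
Margin = t* × SE = 1.984984 × 2.32078 = 4.60671.
CI: 4.4383 ± 4.60671 → (-0.168, 9.045).
With 95% confidence, each one-unit increase in weekly study hours is associated with a change of between -0.168 and 9.045 points in final exam score.

(-0.168, 9.045)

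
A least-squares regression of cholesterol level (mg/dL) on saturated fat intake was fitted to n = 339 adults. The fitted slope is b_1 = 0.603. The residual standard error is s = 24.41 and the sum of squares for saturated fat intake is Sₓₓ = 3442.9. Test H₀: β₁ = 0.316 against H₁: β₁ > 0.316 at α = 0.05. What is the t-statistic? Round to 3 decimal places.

SE(b_1) = s/√Sₓₓ = 24.41/√3442.9 = 0.416012.
t = (0.603 − 0.316) / 0.416012 = 0.690.
df = n − 2 = 337.
One-sided p ≈ 0.2454, which is ≥ 0.05, so fail to reject H₀.
The data do not give significant evidence that the true slope on saturated fat intake exceeds 0.316 mg/dL per unit.

t = 0.690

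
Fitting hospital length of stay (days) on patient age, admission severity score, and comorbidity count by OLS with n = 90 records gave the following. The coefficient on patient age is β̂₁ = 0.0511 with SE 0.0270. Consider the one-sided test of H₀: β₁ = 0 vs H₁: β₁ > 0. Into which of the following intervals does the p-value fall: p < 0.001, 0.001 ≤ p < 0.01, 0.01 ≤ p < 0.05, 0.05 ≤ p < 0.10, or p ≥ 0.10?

t = 0.0511 / 0.0270 = 1.893.
df = n − k − 1 = 90 − 3 − 1 = 86.
One-sided p = P(T_{86} > t) ≈ 0.0309.
So 0.01 ≤ p < 0.05.

0.01 ≤ p < 0.05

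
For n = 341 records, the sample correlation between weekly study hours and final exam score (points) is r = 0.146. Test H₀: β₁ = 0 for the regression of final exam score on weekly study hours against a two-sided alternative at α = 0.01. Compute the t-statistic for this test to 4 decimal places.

t = r·√(n − 2)/√(1 − r²) = 0.146·√339/√0.978684 = 2.7173.
df = n − 2 = 339.
Two-sided p ≈ 0.0069, which is < 0.01, so reject H₀.
There is evidence of a linear association between weekly study hours and final exam score.

t = 2.7173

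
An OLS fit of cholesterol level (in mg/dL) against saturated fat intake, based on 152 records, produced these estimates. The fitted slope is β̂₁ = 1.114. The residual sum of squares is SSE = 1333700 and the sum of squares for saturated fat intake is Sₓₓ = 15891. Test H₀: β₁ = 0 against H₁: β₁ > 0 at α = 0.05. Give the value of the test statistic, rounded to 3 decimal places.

MSE = SSE/(n − 2) = 1333700/150 = 8891.33.
SE(β̂₁) = √(MSE/Sₓₓ) = √(8891.33/15891) = 0.748011.
t = 1.114 / 0.748011 = 1.489.
df = n − 2 = 150.
One-sided p ≈ 0.0693, which is ≥ 0.05, so fail to reject H₀.
The data do not give significant evidence that the true slope on saturated fat intake is positive.

t = 1.489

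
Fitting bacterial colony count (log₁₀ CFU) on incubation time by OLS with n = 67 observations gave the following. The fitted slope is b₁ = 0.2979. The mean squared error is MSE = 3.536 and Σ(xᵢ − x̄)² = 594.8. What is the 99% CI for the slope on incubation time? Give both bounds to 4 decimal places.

(0.0933, 0.5025)

SE(b₁) = √(MSE/Sₓₓ) = √(3.536/594.8) = 0.0771029.
df = n − 2 = 65.
t* = t_{0.005, 65} = 2.653604.
Margin = t* × SE = 2.653604 × 0.0771029 = 0.204601.
CI: 0.2979 ± 0.204601 → (0.0933, 0.5025).
With 99% confidence, each one-unit increase in incubation time is associated with a change of between 0.0933 and 0.5025 log₁₀ CFU in bacterial colony count.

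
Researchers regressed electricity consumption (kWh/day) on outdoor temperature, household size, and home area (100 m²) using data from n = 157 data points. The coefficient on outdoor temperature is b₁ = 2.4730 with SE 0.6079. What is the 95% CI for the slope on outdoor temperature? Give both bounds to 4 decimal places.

(1.2720, 3.6740)

df = n − k − 1 = 157 − 3 − 1 = 153.
t* = t_{0.025, 153} = 1.97559.
Margin = t* × SE = 1.97559 × 0.6079 = 1.200961.
CI: 2.4730 ± 1.200961 → (1.2720, 3.6740).
With 95% confidence, each one-unit increase in outdoor temperature is associated with a change of between 1.2720 and 3.6740 kWh/day in electricity consumption, holding the other predictors fixed.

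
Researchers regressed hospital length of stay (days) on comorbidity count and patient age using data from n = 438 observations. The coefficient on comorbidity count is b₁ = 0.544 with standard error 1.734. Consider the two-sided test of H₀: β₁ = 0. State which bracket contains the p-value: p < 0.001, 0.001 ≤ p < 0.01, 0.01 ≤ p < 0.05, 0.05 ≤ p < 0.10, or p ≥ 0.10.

t = 0.544 / 1.734 = 0.314.
df = n − k − 1 = 438 − 2 − 1 = 435.
Two-sided p = 2·P(T_{435} > |t|) ≈ 0.7539.
So p ≥ 0.10.

p ≥ 0.10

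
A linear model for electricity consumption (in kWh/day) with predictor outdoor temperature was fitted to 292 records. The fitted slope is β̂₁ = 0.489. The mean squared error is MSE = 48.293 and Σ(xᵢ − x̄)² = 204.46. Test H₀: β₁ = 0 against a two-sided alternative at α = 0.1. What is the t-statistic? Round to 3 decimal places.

t = 1.006

SE(β̂₁) = √(MSE/Sₓₓ) = √(48.293/204.46) = 0.486002.
t = 0.489 / 0.486002 = 1.006.
df = n − 2 = 290.
Two-sided p ≈ 0.3152, which is ≥ 0.1, so fail to reject H₀.
The data do not give significant evidence of an association between outdoor temperature and electricity consumption.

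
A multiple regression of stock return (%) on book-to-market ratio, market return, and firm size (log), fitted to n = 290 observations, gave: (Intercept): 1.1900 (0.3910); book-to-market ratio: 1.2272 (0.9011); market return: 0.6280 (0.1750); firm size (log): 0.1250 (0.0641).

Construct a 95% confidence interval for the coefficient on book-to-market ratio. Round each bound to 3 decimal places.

Read off: b = 1.2272, SE = 0.9011 for book-to-market ratio.
df = n − k − 1 = 290 − 3 − 1 = 286.
t* = t_{0.025, 286} = 1.968293.
Margin = t* × SE = 1.968293 × 0.9011 = 1.77363.
CI: 1.2272 ± 1.77363 → (-0.546, 3.001).

(-0.546, 3.001)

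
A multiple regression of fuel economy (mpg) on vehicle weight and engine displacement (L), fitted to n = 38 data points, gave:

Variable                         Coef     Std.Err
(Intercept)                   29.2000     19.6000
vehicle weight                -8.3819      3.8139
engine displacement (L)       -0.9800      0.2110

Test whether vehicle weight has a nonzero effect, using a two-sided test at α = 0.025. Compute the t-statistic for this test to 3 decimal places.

t = -2.198

Read off: b = -8.3819, SE = 3.8139 for vehicle weight.
H₀: β₁ = 0 vs H₁: β₁ ≠ 0.
t = -8.3819 / 3.8139 = -2.198.
df = n − k − 1 = 38 − 2 − 1 = 35.
Two-sided p ≈ 0.0347, which is ≥ 0.025, so fail to reject H₀.
The data do not give significant evidence of an association between vehicle weight and fuel economy, after adjusting for the other predictors.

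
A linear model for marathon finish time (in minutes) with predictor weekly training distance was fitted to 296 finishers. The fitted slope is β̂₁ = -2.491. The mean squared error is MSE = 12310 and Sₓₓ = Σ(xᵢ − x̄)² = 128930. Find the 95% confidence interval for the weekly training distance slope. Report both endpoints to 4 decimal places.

SE(β̂₁) = √(MSE/Sₓₓ) = √(12310/128930) = 0.308995.
df = n − 2 = 294.
t* = t_{0.025, 294} = 1.968066.
Margin = t* × SE = 1.968066 × 0.308995 = 0.608123.
CI: -2.491 ± 0.608123 → (-3.0991, -1.8829).
With 95% confidence, each one-unit increase in weekly training distance is associated with a change of between -3.0991 and -1.8829 minutes in marathon finish time.

(-3.0991, -1.8829)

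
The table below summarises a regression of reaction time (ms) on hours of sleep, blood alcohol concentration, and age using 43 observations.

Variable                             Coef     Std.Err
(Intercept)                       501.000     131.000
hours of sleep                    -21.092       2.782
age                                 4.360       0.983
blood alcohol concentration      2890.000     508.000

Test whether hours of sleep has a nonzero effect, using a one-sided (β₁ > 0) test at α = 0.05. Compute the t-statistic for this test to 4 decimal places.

Read off: b = -21.092, SE = 2.782 for hours of sleep.
H₀: β₁ = 0 vs H₁: β₁ > 0.
t = -21.092 / 2.782 = -7.5816.
df = n − k − 1 = 43 − 3 − 1 = 39.
One-sided p ≈ 1.0000, which is ≥ 0.05, so fail to reject H₀.
The data do not give significant evidence that the true slope on hours of sleep is positive, holding the other predictors fixed.

t = -7.5816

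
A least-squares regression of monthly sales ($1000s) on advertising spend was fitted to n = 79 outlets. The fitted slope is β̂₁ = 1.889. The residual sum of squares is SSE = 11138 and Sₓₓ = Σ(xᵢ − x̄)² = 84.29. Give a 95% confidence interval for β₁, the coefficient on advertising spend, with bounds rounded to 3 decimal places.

(-0.720, 4.498)

MSE = SSE/(n − 2) = 11138/77 = 144.649.
SE(β̂₁) = √(MSE/Sₓₓ) = √(144.649/84.29) = 1.31.
df = n − 2 = 77.
t* = t_{0.025, 77} = 1.991254.
Margin = t* × SE = 1.991254 × 1.31 = 2.60854.
CI: 1.889 ± 2.60854 → (-0.720, 4.498).
With 95% confidence, each one-unit increase in advertising spend is associated with a change of between -0.720 and 4.498 $1000s in monthly sales.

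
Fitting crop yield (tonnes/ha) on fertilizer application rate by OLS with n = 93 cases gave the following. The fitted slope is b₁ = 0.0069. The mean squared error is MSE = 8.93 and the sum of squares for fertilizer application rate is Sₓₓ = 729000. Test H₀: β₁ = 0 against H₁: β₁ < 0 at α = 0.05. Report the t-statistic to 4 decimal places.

t = 1.9715

SE(b₁) = √(MSE/Sₓₓ) = √(8.93/729000) = 0.00349995.
t = 0.0069 / 0.00349995 = 1.9715.
df = n − 2 = 91.
One-sided p ≈ 0.9741, which is ≥ 0.05, so fail to reject H₀.
The data do not give significant evidence that the true slope on fertilizer application rate is negative.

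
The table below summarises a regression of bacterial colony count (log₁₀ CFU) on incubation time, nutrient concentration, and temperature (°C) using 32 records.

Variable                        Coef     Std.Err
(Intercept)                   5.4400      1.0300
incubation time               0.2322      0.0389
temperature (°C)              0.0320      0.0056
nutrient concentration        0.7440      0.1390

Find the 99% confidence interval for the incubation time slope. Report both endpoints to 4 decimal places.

Read off: b = 0.2322, SE = 0.0389 for incubation time.
df = n − k − 1 = 32 − 3 − 1 = 28.
t* = t_{0.005, 28} = 2.763262.
Margin = t* × SE = 2.763262 × 0.0389 = 0.107491.
CI: 0.2322 ± 0.107491 → (0.1247, 0.3397).

(0.1247, 0.3397)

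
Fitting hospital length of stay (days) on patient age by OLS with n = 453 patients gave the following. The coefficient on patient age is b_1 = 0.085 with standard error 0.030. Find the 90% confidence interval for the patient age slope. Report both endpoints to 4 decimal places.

df = n − 2 = 453 − 2 = 451.
t* = t_{0.05, 451} = 1.648239.
Margin = t* × SE = 1.648239 × 0.030 = 0.049447.
CI: 0.085 ± 0.049447 → (0.0356, 0.1344).
With 90% confidence, each one-unit increase in patient age is associated with a change of between 0.0356 and 0.1344 days in hospital length of stay.

(0.0356, 0.1344)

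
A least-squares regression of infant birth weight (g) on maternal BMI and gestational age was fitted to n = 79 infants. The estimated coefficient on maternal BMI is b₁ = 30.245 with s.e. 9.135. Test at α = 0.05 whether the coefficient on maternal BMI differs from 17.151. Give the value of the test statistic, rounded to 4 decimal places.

H₀: β₁ = 17.151 vs H₁: β₁ ≠ 17.151.
t = (b₁ − β₁⁰)/SE = (30.245 − 17.151) / 9.135 = 1.4334.
df = n − k − 1 = 79 − 2 − 1 = 76.
Two-sided p ≈ 0.1558, which is ≥ 0.05, so fail to reject H₀.
The data are consistent with a true slope of 17.151 g per unit of maternal BMI, holding the other predictors fixed.

t = 1.4334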